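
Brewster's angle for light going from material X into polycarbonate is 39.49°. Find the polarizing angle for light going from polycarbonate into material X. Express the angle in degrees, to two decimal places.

θ_B' ≈ 50.51°

Reversing the direction swaps n₁ and n₂, so tan θ_B' = 1/tan θ_B and θ_B' = 90° − θ_B.
Hence θ_B' = 90° − 39.49° = 50.51°.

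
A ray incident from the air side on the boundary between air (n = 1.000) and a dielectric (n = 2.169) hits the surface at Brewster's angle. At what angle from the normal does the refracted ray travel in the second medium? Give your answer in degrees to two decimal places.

θ_t ≈ 24.75°

tan θ_B = n₂/n₁ = 2.169/1.000 = 2.1690, so θ_B = 65.25°.
At Brewster's angle the reflected and refracted rays are perpendicular, so θ_t = 90° − θ_B = 90° − 65.25° = 24.75°.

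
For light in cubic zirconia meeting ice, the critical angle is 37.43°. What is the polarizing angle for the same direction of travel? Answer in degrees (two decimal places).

θ_B ≈ 31.29°

n₂/n₁ = sin θ_c = sin 37.43° = 0.6078.
tan θ_B equals the same ratio, so θ_B = arctan(0.6078) = 31.29°.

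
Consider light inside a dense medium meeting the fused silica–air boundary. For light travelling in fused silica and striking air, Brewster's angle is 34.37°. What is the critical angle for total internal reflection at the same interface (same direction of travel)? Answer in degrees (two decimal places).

θ_c ≈ 43.15°

From Brewster, n₂/n₁ = tan θ_B = tan 34.37° = 0.6839.
Then sin θ_c = n₂/n₁ = 0.6839, so θ_c = arcsin 0.6839 = 43.15°.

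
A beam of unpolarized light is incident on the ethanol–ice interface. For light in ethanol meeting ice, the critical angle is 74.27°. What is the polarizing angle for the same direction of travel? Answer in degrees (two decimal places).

θ_B ≈ 43.91°

n₂/n₁ = sin θ_c = sin 74.27° = 0.9625.
tan θ_B equals the same ratio, so θ_B = arctan(0.9625) = 43.91°.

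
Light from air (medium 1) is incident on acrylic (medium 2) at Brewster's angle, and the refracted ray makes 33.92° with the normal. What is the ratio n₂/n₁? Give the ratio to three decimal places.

n₂/n₁ ≈ 1.487

θ_B + θ_t = 90°, so θ_B = 90° − 33.92° = 56.08°.
tan θ_B = n₂/n₁, so n₂/n₁ = tan 56.08° = 1.487.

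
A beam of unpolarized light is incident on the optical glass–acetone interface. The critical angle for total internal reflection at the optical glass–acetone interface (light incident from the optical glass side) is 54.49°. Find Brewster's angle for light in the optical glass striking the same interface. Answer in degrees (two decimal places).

θ_B ≈ 39.15°

sin θ_c = n₂/n₁, so n₂/n₁ = sin 54.49° = 0.8140.
Brewster: tan θ_B = n₂/n₁ = 0.8140.
θ_B = arctan(0.8140) = 39.15°.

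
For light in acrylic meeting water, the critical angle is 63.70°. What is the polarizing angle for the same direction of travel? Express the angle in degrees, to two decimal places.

θ_B ≈ 41.88°

n₂/n₁ = sin θ_c = sin 63.70° = 0.8965.
tan θ_B equals the same ratio, so θ_B = arctan(0.8965) = 41.88°.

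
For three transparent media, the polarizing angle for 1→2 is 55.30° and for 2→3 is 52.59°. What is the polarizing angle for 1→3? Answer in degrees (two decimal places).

θ_B ≈ 62.09°

n₂/n₁ = tan 55.30° = 1.4442 and n₃/n₂ = tan 52.59° = 1.3075.
n₃/n₁ = 1.8882. Then tan θ_B(1→3) = n₃/n₁, so θ_B(1→3) = arctan(1.8882) = 62.09°.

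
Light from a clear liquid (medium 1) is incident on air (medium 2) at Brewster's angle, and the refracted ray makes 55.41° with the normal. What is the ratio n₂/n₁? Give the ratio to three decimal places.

At Brewster incidence θ_B = 90° − θ_t = 90° − 55.41° = 34.59°.
Then n₂/n₁ = tan θ_B = tan 34.59° = 0.690.

n₂/n₁ ≈ 0.690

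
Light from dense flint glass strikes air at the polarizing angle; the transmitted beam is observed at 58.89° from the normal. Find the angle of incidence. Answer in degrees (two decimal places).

Since the reflected and refracted rays are at right angles at the polarizing angle, θ_B + θ_t = 90°.
So θ_B = 90° − θ_t = 90° − 58.89° = 31.11°.

θ_B ≈ 31.11°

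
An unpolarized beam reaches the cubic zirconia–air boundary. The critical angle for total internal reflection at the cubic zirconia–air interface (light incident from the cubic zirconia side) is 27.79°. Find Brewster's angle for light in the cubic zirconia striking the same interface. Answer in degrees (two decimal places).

θ_B ≈ 25.00°

sin θ_c = n₂/n₁, so n₂/n₁ = sin 27.79° = 0.4662.
Brewster: tan θ_B = n₂/n₁ = 0.4662.
θ_B = arctan(0.4662) = 25.00°.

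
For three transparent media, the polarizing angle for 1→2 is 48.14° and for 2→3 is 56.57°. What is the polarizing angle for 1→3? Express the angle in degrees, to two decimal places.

θ_B ≈ 59.40°

Each Brewster angle gives a ratio: n₂/n₁ = tan 48.14° = 1.1161, n₃/n₂ = tan 56.57° = 1.5149.
n₃/n₁ = 1.6907. Then tan θ_B(1→3) = n₃/n₁, so θ_B(1→3) = arctan(1.6907) = 59.40°.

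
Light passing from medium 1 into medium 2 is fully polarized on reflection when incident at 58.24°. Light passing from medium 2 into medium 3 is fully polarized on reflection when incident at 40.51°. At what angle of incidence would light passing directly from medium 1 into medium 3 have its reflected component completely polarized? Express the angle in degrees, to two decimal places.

n₂/n₁ = tan 58.24° = 1.6154 and n₃/n₂ = tan 40.51° = 0.8544.
Multiplying, n₃/n₁ = 1.6154 × 0.8544 = 1.3801, and θ_B(1→3) = arctan 1.3801 = 54.07°.

θ_B ≈ 54.07°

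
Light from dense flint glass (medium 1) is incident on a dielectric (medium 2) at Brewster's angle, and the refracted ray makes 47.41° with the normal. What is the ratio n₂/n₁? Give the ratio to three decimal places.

n₂/n₁ ≈ 0.919

At Brewster incidence θ_B = 90° − θ_t = 90° − 47.41° = 42.59°.
tan θ_B = n₂/n₁, so n₂/n₁ = tan 42.59° = 0.919.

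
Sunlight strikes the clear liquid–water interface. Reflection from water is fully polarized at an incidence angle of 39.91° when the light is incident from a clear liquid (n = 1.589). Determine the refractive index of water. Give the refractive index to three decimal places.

n ≈ 1.329

At the polarizing angle, tan θ_B = n₂/n₁ with n₁ on the incident side (a clear liquid) and n₂ on the transmitted side (water).
n₂ = n₁ tan θ_B = 1.589 × tan 39.91° = 1.329.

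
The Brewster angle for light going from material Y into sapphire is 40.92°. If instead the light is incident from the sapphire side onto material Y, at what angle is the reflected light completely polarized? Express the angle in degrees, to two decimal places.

Reversing the direction swaps n₁ and n₂, so tan θ_B' = 1/tan θ_B and θ_B' = 90° − θ_B.
Hence θ_B' = 90° − 40.92° = 49.08°.

θ_B' ≈ 49.08°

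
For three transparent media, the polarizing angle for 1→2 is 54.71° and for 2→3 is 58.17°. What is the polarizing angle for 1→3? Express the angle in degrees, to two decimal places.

θ_B ≈ 66.28°

tan θ_B(1→2) = n₂/n₁ = tan 54.71° = 1.4129.
tan θ_B(2→3) = n₃/n₂ = tan 58.17° = 1.6110.
So n₃/n₁ = (n₂/n₁)(n₃/n₂) = 1.4129 × 1.6110 = 2.2761.
θ_B(1→3) = arctan(2.2761) = 66.28°.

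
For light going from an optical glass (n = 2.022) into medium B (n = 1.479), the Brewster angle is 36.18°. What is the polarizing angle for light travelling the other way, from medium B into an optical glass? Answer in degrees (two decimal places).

θ_B' ≈ 53.82°

The two Brewster angles are complementary: θ_B' = 90° − θ_B = 90° − 36.18° = 53.82°.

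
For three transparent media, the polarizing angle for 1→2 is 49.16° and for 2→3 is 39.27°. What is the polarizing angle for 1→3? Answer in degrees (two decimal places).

θ_B ≈ 43.41°

Each Brewster angle gives a ratio: n₂/n₁ = tan 49.16° = 1.1569, n₃/n₂ = tan 39.27° = 0.8176.
n₃/n₁ = 0.9459. Then tan θ_B(1→3) = n₃/n₁, so θ_B(1→3) = arctan(0.9459) = 43.41°.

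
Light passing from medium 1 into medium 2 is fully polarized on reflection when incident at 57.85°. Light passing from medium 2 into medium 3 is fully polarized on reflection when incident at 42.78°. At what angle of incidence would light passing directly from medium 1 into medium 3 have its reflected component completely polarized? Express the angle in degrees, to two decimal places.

θ_B ≈ 55.82°

tan θ_B(1→2) = n₂/n₁ = tan 57.85° = 1.5911.
tan θ_B(2→3) = n₃/n₂ = tan 42.78° = 0.9254.
Multiplying, n₃/n₁ = 1.5911 × 0.9254 = 1.4723, and θ_B(1→3) = arctan 1.4723 = 55.82°.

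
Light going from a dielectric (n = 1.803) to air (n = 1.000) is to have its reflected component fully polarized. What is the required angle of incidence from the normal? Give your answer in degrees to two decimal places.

Brewster's condition: tan θ_B = n₂/n₁ = 1.000/1.803 = 0.5546.
So θ_B = arctan 0.5546 = 29.01°.

θ_B ≈ 29.01°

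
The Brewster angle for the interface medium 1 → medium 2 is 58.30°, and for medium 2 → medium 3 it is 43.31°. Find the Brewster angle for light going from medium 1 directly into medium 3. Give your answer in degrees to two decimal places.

θ_B ≈ 56.77°

n₂/n₁ = tan 58.30° = 1.6191 and n₃/n₂ = tan 43.31° = 0.9427.
So n₃/n₁ = (n₂/n₁)(n₃/n₂) = 1.6191 × 0.9427 = 1.5263.
θ_B(1→3) = arctan(1.5263) = 56.77°.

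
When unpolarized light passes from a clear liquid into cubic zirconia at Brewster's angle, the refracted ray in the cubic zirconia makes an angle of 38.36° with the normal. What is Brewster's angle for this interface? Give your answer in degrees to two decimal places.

Since the reflected and refracted rays are at right angles at the polarizing angle, θ_B + θ_t = 90°.
So θ_B = 90° − θ_t = 90° − 38.36° = 51.64°.

θ_B ≈ 51.64°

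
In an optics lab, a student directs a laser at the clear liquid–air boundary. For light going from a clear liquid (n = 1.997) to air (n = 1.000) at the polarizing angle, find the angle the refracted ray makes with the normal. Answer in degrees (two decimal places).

θ_t ≈ 63.40°

tan θ_B = n₂/n₁ = 1.000/1.997 = 0.5008, so θ_B = 26.60°.
Since θ_B + θ_t = 90° at Brewster incidence, θ_t = 90° − 26.60° = 63.40°.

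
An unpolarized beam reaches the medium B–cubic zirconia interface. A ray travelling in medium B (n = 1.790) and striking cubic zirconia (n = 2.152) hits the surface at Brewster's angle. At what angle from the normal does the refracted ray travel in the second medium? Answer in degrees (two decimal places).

θ_t ≈ 39.75°

tan θ_B = n₂/n₁ = 2.152/1.790 = 1.2022, so θ_B = 50.25°.
At Brewster's angle the reflected and refracted rays are perpendicular, so θ_t = 90° − θ_B = 90° − 50.25° = 39.75°.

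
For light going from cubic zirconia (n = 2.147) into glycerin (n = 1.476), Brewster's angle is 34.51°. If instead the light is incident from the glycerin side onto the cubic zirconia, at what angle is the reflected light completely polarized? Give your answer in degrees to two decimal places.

θ_B' ≈ 55.49°

tan θ_B' = n₁/n₂ = 1/tan θ_B, so θ_B' = 90° − θ_B.
θ_B' = 90° − 34.51° = 55.49°.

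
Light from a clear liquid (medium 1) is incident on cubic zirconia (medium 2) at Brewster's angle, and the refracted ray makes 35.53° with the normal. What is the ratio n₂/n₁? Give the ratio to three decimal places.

n₂/n₁ ≈ 1.400

At Brewster incidence θ_B = 90° − θ_t = 90° − 35.53° = 54.47°.
Then n₂/n₁ = tan θ_B = tan 54.47° = 1.400.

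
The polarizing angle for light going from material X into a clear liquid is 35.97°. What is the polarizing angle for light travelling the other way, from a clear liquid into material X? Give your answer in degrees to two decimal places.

θ_B' ≈ 54.03°

The two Brewster angles are complementary: θ_B' = 90° − θ_B = 90° − 35.97° = 54.03°.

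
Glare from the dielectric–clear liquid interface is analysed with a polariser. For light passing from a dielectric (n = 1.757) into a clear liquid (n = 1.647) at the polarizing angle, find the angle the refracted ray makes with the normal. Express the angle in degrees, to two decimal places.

θ_t ≈ 46.85°

tan θ_B = n₂/n₁ = 1.647/1.757 = 0.9374, so θ_B = 43.15°.
Since θ_B + θ_t = 90° at Brewster incidence, θ_t = 90° − 43.15° = 46.85°.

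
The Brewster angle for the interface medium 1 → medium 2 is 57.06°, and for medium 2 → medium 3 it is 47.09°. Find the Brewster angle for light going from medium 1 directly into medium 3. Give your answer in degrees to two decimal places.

θ_B ≈ 58.94°

tan θ_B(1→2) = n₂/n₁ = tan 57.06° = 1.5434.
tan θ_B(2→3) = n₃/n₂ = tan 47.09° = 1.0758.
So n₃/n₁ = (n₂/n₁)(n₃/n₂) = 1.5434 × 1.0758 = 1.6603.
θ_B(1→3) = arctan(1.6603) = 58.94°.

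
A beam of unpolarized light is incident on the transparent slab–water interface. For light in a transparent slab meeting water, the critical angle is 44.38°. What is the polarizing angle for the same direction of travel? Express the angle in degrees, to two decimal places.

n₂/n₁ = sin θ_c = sin 44.38° = 0.6994.
tan θ_B equals the same ratio, so θ_B = arctan(0.6994) = 34.97°.

θ_B ≈ 34.97°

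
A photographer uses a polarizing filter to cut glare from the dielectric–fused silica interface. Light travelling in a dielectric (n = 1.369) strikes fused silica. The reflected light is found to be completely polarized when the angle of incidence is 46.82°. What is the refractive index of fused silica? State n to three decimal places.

At the Brewster angle, tan θ_B = n₂/n₁ with n₁ on the incident side (a dielectric) and n₂ on the transmitted side (fused silica).
n₂ = n₁ tan θ_B = 1.369 × tan 46.82° = 1.459.

n ≈ 1.459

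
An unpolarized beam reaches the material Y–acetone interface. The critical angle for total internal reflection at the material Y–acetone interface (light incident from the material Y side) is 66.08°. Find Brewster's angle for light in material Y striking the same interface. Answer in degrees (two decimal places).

At the critical angle sin θ_c = n₂/n₁, giving n₂/n₁ = sin 66.08° = 0.9141.
Then tan θ_B = n₂/n₁ = 0.9141, so θ_B = arctan 0.9141 = 42.43°.

θ_B ≈ 42.43°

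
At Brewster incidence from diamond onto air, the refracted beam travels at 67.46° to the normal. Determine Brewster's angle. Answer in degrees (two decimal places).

θ_B ≈ 22.54°

At Brewster's angle the reflected and refracted rays are perpendicular, so θ_B + θ_t = 90°.
So θ_B = 90° − θ_t = 90° − 67.46° = 22.54°.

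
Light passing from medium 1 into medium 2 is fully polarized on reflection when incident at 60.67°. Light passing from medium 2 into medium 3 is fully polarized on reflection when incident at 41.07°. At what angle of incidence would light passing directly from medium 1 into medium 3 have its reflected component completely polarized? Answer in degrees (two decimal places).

θ_B ≈ 57.19°

Each Brewster angle gives a ratio: n₂/n₁ = tan 60.67° = 1.7798, n₃/n₂ = tan 41.07° = 0.8714.
Multiplying, n₃/n₁ = 1.7798 × 0.8714 = 1.5510, and θ_B(1→3) = arctan 1.5510 = 57.19°.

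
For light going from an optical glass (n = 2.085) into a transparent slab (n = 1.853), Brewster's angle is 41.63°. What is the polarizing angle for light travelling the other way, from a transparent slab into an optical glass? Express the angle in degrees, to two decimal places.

θ_B' ≈ 48.37°

tan θ_B' = n₁/n₂ = 1/tan θ_B, so θ_B' = 90° − θ_B.
θ_B' = 90° − 41.63° = 48.37°.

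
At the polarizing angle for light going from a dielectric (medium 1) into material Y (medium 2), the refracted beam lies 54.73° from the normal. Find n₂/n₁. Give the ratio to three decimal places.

n₂/n₁ ≈ 0.707

At Brewster incidence θ_B = 90° − θ_t = 90° − 54.73° = 35.27°.
tan θ_B = n₂/n₁, so n₂/n₁ = tan 35.27° = 0.707.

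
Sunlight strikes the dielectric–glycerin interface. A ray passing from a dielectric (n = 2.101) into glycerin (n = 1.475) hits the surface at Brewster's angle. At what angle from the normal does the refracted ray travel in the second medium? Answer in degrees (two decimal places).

θ_t ≈ 54.93°

First find Brewster's angle: tan θ_B = 1.475/2.101 = 0.7020, giving θ_B = 35.07°.
At Brewster's angle the reflected and refracted rays are perpendicular, so θ_t = 90° − θ_B = 90° − 35.07° = 54.93°.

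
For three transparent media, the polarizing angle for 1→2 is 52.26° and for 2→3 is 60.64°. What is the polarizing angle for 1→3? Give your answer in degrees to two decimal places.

Each Brewster angle gives a ratio: n₂/n₁ = tan 52.26° = 1.2920, n₃/n₂ = tan 60.64° = 1.7776.
Multiplying, n₃/n₁ = 1.2920 × 1.7776 = 2.2966, and θ_B(1→3) = arctan 2.2966 = 66.47°.

θ_B ≈ 66.47°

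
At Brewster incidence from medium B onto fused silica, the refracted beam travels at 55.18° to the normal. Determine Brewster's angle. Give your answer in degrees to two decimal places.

Brewster's condition makes the reflected and refracted beams perpendicular: θ_B + θ_t = 90°.
So θ_B = 90° − θ_t = 90° − 55.18° = 34.82°.

θ_B ≈ 34.82°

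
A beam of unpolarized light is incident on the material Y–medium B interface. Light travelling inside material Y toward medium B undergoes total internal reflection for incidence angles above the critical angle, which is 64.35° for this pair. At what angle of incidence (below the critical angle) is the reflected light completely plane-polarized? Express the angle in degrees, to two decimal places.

θ_B ≈ 42.03°

sin θ_c = n₂/n₁, so n₂/n₁ = sin 64.35° = 0.9015.
Brewster: tan θ_B = n₂/n₁ = 0.9015.
θ_B = arctan(0.9015) = 42.03°.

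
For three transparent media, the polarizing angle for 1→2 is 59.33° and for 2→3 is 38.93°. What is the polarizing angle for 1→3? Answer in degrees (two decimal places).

Each Brewster angle gives a ratio: n₂/n₁ = tan 59.33° = 1.6862, n₃/n₂ = tan 38.93° = 0.8078.
So n₃/n₁ = (n₂/n₁)(n₃/n₂) = 1.6862 × 0.8078 = 1.3621.
θ_B(1→3) = arctan(1.3621) = 53.71°.

θ_B ≈ 53.71°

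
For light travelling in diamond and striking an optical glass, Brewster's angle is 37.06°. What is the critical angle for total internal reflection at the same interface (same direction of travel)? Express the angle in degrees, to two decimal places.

n₂/n₁ = tan 37.06° = 0.7552; the critical angle satisfies sin θ_c = n₂/n₁.
θ_c = arcsin(0.7552) = 49.04°.

θ_c ≈ 49.04°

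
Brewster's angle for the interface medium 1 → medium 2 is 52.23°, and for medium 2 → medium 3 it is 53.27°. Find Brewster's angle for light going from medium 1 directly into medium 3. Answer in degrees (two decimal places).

θ_B ≈ 59.96°

Each Brewster angle gives a ratio: n₂/n₁ = tan 52.23° = 1.2906, n₃/n₂ = tan 53.27° = 1.3401.
n₃/n₁ = 1.7296. Then tan θ_B(1→3) = n₃/n₁, so θ_B(1→3) = arctan(1.7296) = 59.96°.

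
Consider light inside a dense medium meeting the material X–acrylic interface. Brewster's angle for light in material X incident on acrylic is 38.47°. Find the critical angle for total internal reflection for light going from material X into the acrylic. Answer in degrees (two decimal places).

n₂/n₁ = tan 38.47° = 0.7946; the critical angle satisfies sin θ_c = n₂/n₁.
θ_c = arcsin(0.7946) = 52.62°.

θ_c ≈ 52.62°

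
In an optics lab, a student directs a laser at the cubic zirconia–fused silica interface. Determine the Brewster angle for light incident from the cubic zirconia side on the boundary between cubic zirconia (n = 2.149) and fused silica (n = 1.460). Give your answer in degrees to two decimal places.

tan θ_B = n₂/n₁ = 1.460/2.149 = 0.6794.
So θ_B = arctan 0.6794 = 34.19°.

θ_B ≈ 34.19°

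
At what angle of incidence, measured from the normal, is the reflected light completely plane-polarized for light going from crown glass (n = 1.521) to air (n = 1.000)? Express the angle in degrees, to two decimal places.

θ_B ≈ 33.32°

Here n₂/n₁ = 1.000/1.521 = 0.6575, and Brewster's law gives tan θ_B = n₂/n₁. Taking the arctangent, θ_B = 33.32°.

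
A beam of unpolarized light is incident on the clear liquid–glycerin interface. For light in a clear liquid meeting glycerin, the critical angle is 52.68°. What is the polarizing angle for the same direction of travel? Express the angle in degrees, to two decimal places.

θ_B ≈ 38.49°

sin θ_c = n₂/n₁, so n₂/n₁ = sin 52.68° = 0.7953.
Brewster: tan θ_B = n₂/n₁ = 0.7953.
θ_B = arctan(0.7953) = 38.49°.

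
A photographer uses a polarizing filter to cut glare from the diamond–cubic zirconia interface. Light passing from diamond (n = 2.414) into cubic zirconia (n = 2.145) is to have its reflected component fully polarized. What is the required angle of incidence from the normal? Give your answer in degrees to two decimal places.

tan θ_B = n₂/n₁ = 2.145/2.414 = 0.8886.
θ_B = arctan(0.8886) = 41.62°.

θ_B ≈ 41.62°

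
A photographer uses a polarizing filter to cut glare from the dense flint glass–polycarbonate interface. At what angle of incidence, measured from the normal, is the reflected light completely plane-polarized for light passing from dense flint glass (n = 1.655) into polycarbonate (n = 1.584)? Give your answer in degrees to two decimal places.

The reflected p-component vanishes when tan θ_B = n₂/n₁.
Here n₂/n₁ = 1.584/1.655 = 0.9571, and Brewster's law gives tan θ_B = n₂/n₁.
θ_B = arctan(0.9571) = 43.74°.

θ_B ≈ 43.74°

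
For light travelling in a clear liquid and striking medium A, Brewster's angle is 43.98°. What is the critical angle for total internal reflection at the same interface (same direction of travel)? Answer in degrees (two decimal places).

θ_c ≈ 74.80°

n₂/n₁ = tan 43.98° = 0.9650; the critical angle satisfies sin θ_c = n₂/n₁.
θ_c = arcsin(0.9650) = 74.80°.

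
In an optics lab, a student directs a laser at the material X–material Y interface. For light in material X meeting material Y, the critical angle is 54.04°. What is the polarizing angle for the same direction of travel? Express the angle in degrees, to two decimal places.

θ_B ≈ 38.99°

sin θ_c = n₂/n₁, so n₂/n₁ = sin 54.04° = 0.8094.
Brewster: tan θ_B = n₂/n₁ = 0.8094.
θ_B = arctan(0.8094) = 38.99°.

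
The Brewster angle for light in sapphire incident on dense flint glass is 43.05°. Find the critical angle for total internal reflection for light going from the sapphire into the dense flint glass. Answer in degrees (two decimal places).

θ_c ≈ 69.09°

tan θ_B = n₂/n₁ = tan 43.05° = 0.9341.
Total internal reflection: sin θ_c = n₂/n₁ = 0.9341.
θ_c = arcsin(0.9341) = 69.09°.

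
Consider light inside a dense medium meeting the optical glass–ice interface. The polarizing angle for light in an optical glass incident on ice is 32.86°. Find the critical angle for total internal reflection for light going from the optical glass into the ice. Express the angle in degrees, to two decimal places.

θ_c ≈ 40.24°

tan θ_B = n₂/n₁ = tan 32.86° = 0.6459.
Total internal reflection: sin θ_c = n₂/n₁ = 0.6459.
θ_c = arcsin(0.6459) = 40.24°.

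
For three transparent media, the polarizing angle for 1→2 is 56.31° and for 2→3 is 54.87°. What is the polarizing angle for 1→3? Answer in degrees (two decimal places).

n₂/n₁ = tan 56.31° = 1.5000 and n₃/n₂ = tan 54.87° = 1.4213.
So n₃/n₁ = (n₂/n₁)(n₃/n₂) = 1.5000 × 1.4213 = 2.1319.
θ_B(1→3) = arctan(2.1319) = 64.87°.

θ_B ≈ 64.87°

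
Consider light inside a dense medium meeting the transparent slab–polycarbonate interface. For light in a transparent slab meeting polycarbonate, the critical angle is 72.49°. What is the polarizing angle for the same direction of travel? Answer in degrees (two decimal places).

θ_B ≈ 43.64°

n₂/n₁ = sin θ_c = sin 72.49° = 0.9537.
tan θ_B equals the same ratio, so θ_B = arctan(0.9537) = 43.64°.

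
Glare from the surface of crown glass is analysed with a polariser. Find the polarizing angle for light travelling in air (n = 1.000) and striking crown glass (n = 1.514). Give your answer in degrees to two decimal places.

θ_B ≈ 56.56°

tan θ_B = n₂/n₁ = 1.514/1.000 = 1.5140.
θ_B = arctan(1.5140) = 56.56°.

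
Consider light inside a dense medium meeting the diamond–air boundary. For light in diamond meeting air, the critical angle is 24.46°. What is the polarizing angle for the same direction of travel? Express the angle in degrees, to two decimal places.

θ_B ≈ 22.49°

sin θ_c = n₂/n₁, so n₂/n₁ = sin 24.46° = 0.4141.
Brewster: tan θ_B = n₂/n₁ = 0.4141.
θ_B = arctan(0.4141) = 22.49°.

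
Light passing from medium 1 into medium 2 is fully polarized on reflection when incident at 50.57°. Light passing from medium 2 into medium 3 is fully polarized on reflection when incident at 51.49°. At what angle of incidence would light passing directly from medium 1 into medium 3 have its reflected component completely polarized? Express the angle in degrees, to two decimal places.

n₂/n₁ = tan 50.57° = 1.2161 and n₃/n₂ = tan 51.49° = 1.2567.
Multiplying, n₃/n₁ = 1.2161 × 1.2567 = 1.5283, and θ_B(1→3) = arctan 1.5283 = 56.80°.

θ_B ≈ 56.80°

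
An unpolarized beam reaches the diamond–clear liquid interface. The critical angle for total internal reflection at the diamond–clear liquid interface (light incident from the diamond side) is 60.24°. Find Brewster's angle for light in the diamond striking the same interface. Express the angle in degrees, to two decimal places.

At the critical angle sin θ_c = n₂/n₁, giving n₂/n₁ = sin 60.24° = 0.8681.
Then tan θ_B = n₂/n₁ = 0.8681, so θ_B = arctan 0.8681 = 40.96°.

θ_B ≈ 40.96°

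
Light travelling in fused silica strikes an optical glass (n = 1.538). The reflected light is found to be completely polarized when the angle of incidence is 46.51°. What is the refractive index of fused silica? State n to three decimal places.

n ≈ 1.459

Brewster's law: tan θ_B = n₂/n₁ (light incident in fused silica, refracted into an optical glass).
n₁ = n₂ / tan θ_B = 1.538 / tan 46.51° = 1.459.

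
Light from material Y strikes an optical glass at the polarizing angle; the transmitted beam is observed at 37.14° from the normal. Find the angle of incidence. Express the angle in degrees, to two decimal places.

θ_B ≈ 52.86°

Since the reflected and refracted rays are at right angles at the polarizing angle, θ_B + θ_t = 90°.
θ_B = 90° − 37.14° = 52.86°.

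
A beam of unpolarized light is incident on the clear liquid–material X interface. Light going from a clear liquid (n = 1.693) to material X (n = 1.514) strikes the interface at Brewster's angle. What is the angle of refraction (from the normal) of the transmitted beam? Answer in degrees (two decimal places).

θ_t ≈ 48.19°

tan θ_B = n₂/n₁ = 1.514/1.693 = 0.8943, so θ_B = 41.81°.
The refracted ray is perpendicular to the reflected ray, so θ_t = 90° − θ_B = 48.19°.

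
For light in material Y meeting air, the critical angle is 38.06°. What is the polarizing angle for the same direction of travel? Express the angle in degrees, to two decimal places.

θ_B ≈ 31.65°

n₂/n₁ = sin θ_c = sin 38.06° = 0.6165.
tan θ_B equals the same ratio, so θ_B = arctan(0.6165) = 31.65°.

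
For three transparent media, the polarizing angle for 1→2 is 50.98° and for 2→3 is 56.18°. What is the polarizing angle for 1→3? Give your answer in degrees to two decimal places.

θ_B ≈ 61.50°

Each Brewster angle gives a ratio: n₂/n₁ = tan 50.98° = 1.2340, n₃/n₂ = tan 56.18° = 1.4927.
So n₃/n₁ = (n₂/n₁)(n₃/n₂) = 1.2340 × 1.4927 = 1.8420.
θ_B(1→3) = arctan(1.8420) = 61.50°.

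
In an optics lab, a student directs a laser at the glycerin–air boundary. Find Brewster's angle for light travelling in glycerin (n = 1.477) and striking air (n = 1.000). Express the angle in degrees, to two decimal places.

Brewster's condition: tan θ_B = n₂/n₁ = 1.000/1.477 = 0.6770.
θ_B = arctan(0.6770) = 34.10°.

θ_B ≈ 34.10°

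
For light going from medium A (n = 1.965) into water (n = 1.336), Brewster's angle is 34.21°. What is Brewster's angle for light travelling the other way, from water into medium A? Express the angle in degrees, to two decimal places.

The two Brewster angles are complementary: θ_B' = 90° − θ_B = 90° − 34.21° = 55.79°.

θ_B' ≈ 55.79°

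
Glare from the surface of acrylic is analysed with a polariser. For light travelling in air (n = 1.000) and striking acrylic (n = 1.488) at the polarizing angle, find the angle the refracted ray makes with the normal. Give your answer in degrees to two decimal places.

θ_t ≈ 33.90°

θ_B = arctan(n₂/n₁) = arctan(1.488/1.000) = 56.10°.
Since θ_B + θ_t = 90° at Brewster incidence, θ_t = 90° − 56.10° = 33.90°.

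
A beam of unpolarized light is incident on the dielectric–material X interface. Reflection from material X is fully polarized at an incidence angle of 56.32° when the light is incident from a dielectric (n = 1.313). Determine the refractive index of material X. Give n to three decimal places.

Full polarization of the reflected beam means tan θ_B = n₂/n₁, where n₁ is the incident medium (a dielectric).
n₂ = n₁ tan θ_B = 1.313 × tan 56.32° = 1.970.

n ≈ 1.970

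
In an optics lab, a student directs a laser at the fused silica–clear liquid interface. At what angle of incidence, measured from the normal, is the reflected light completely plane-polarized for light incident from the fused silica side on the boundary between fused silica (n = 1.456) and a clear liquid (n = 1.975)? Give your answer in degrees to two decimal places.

At Brewster's angle the reflected and refracted rays are perpendicular, which with Snell's law gives tan θ_B = n₂/n₁.
Brewster's condition: tan θ_B = n₂/n₁ = 1.975/1.456 = 1.3565. Taking the arctangent, θ_B = 53.60°.

θ_B ≈ 53.60°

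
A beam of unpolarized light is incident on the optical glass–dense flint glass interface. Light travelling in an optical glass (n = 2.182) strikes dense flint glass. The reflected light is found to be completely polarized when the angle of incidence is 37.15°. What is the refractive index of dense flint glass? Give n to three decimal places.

n ≈ 1.653

Brewster's law: tan θ_B = n₂/n₁ (light incident in an optical glass, refracted into dense flint glass).
n₂ = n₁ tan θ_B = 2.182 × tan 37.15° = 1.653.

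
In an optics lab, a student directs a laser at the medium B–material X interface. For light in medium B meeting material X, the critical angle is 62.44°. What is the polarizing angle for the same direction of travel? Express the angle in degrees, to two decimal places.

At the critical angle sin θ_c = n₂/n₁, giving n₂/n₁ = sin 62.44° = 0.8865.
Then tan θ_B = n₂/n₁ = 0.8865, so θ_B = arctan 0.8865 = 41.56°.

θ_B ≈ 41.56°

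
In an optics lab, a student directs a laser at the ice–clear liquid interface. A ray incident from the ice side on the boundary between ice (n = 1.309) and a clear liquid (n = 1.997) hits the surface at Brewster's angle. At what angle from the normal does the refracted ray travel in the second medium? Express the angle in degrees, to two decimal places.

First find Brewster's angle: tan θ_B = 1.997/1.309 = 1.5256, giving θ_B = 56.76°.
At Brewster's angle the reflected and refracted rays are perpendicular, so θ_t = 90° − θ_B = 90° − 56.76° = 33.24°.

θ_t ≈ 33.24°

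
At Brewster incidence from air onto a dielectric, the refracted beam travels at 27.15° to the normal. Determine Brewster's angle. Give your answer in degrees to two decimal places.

θ_B ≈ 62.85°

Brewster's condition makes the reflected and refracted beams perpendicular: θ_B + θ_t = 90°.
θ_B = 90° − 27.15° = 62.85°.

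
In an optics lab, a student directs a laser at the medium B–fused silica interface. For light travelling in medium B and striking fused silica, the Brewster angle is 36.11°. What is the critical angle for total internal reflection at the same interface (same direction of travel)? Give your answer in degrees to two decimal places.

tan θ_B = n₂/n₁ = tan 36.11° = 0.7295.
Total internal reflection: sin θ_c = n₂/n₁ = 0.7295.
θ_c = arcsin(0.7295) = 46.84°.

θ_c ≈ 46.84°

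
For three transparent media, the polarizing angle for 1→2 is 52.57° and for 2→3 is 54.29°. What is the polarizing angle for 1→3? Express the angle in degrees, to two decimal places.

θ_B ≈ 61.18°

tan θ_B(1→2) = n₂/n₁ = tan 52.57° = 1.3065.
tan θ_B(2→3) = n₃/n₂ = tan 54.29° = 1.3911.
So n₃/n₁ = (n₂/n₁)(n₃/n₂) = 1.3065 × 1.3911 = 1.8176.
θ_B(1→3) = arctan(1.8176) = 61.18°.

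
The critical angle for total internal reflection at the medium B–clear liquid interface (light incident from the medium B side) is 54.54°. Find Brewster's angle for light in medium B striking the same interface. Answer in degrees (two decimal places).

sin θ_c = n₂/n₁, so n₂/n₁ = sin 54.54° = 0.8145.
Brewster: tan θ_B = n₂/n₁ = 0.8145.
θ_B = arctan(0.8145) = 39.16°.

θ_B ≈ 39.16°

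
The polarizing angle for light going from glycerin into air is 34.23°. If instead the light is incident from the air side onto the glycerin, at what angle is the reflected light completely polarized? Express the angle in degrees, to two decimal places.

Reversing the direction swaps n₁ and n₂, so tan θ_B' = 1/tan θ_B and θ_B' = 90° − θ_B.
Hence θ_B' = 90° − 34.23° = 55.77°.

θ_B' ≈ 55.77°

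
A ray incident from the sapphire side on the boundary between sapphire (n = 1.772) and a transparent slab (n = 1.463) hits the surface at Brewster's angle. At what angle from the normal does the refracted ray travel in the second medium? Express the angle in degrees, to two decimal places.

θ_t ≈ 50.46°

tan θ_B = n₂/n₁ = 1.463/1.772 = 0.8256, so θ_B = 39.54°.
At Brewster's angle the reflected and refracted rays are perpendicular, so θ_t = 90° − θ_B = 90° − 39.54° = 50.46°.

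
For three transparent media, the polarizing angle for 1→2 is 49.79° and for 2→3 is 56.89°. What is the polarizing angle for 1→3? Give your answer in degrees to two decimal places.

θ_B ≈ 61.13°

tan θ_B(1→2) = n₂/n₁ = tan 49.79° = 1.1829.
tan θ_B(2→3) = n₃/n₂ = tan 56.89° = 1.5334.
Multiplying, n₃/n₁ = 1.1829 × 1.5334 = 1.8139, and θ_B(1→3) = arctan 1.8139 = 61.13°.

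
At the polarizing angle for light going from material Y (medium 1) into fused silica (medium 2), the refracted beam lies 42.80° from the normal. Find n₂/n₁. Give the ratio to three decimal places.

θ_B + θ_t = 90°, so θ_B = 90° − 42.80° = 47.20°.
tan θ_B = n₂/n₁, so n₂/n₁ = tan 47.20° = 1.080.

n₂/n₁ ≈ 1.080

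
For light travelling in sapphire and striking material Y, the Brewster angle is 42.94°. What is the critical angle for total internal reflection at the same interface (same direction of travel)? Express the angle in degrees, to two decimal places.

θ_c ≈ 68.52°

n₂/n₁ = tan 42.94° = 0.9306; the critical angle satisfies sin θ_c = n₂/n₁.
θ_c = arcsin(0.9306) = 68.52°.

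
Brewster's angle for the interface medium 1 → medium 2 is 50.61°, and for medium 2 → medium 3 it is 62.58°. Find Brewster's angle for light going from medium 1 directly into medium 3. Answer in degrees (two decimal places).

θ_B ≈ 66.93°

n₂/n₁ = tan 50.61° = 1.2179 and n₃/n₂ = tan 62.58° = 1.9275.
n₃/n₁ = 2.3475. Then tan θ_B(1→3) = n₃/n₁, so θ_B(1→3) = arctan(2.3475) = 66.93°.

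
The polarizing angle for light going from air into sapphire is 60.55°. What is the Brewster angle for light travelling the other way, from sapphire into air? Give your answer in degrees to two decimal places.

Reversing the direction swaps n₁ and n₂, so tan θ_B' = 1/tan θ_B and θ_B' = 90° − θ_B.
Hence θ_B' = 90° − 60.55° = 29.45°.

θ_B' ≈ 29.45°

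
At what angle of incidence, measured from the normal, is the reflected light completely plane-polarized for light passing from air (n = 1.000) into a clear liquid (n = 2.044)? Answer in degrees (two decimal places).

θ_B ≈ 63.93°

tan θ_B = n₂/n₁ = 2.044/1.000 = 2.0440.
So θ_B = arctan 2.0440 = 63.93°.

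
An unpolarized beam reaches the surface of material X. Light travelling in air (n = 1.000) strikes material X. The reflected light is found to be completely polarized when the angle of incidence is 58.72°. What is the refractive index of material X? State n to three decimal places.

n ≈ 1.646

Full polarization of the reflected beam means tan θ_B = n₂/n₁, where n₁ is the incident medium (air).
n₂ = n₁ tan θ_B = 1.000 × tan 58.72° = 1.646.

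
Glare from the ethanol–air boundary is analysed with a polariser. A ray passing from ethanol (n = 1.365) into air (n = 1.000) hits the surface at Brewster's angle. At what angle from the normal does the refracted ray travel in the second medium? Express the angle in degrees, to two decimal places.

θ_B = arctan(n₂/n₁) = arctan(1.000/1.365) = 36.23°.
At Brewster's angle the reflected and refracted rays are perpendicular, so θ_t = 90° − θ_B = 90° − 36.23° = 53.77°.

θ_t ≈ 53.77°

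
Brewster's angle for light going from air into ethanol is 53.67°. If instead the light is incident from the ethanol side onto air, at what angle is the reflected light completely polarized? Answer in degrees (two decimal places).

Reversing the direction swaps n₁ and n₂, so tan θ_B' = 1/tan θ_B and θ_B' = 90° − θ_B.
Hence θ_B' = 90° − 53.67° = 36.33°.

θ_B' ≈ 36.33°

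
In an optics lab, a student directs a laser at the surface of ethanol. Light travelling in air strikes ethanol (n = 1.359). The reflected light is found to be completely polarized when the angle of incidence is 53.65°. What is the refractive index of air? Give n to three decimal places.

n ≈ 1.000

Full polarization of the reflected beam means tan θ_B = n₂/n₁, where n₁ is the incident medium (air).
n₁ = n₂ / tan θ_B = 1.359 / tan 53.65° = 1.000.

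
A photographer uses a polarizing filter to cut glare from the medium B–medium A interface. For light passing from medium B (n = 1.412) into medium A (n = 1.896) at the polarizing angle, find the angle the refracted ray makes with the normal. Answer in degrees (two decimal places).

θ_B = arctan(n₂/n₁) = arctan(1.896/1.412) = 53.32°.
The refracted ray is perpendicular to the reflected ray, so θ_t = 90° − θ_B = 36.68°.

θ_t ≈ 36.68°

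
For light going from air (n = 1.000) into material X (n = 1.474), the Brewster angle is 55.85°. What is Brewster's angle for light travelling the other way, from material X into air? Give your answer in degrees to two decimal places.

Reversing the direction swaps n₁ and n₂, so tan θ_B' = 1/tan θ_B and θ_B' = 90° − θ_B.
Hence θ_B' = 90° − 55.85° = 34.15°.

θ_B' ≈ 34.15°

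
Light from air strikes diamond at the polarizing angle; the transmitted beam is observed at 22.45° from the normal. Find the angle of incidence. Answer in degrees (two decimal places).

θ_B ≈ 67.55°

At Brewster's angle the reflected and refracted rays are perpendicular, so θ_B + θ_t = 90°.
So θ_B = 90° − θ_t = 90° − 22.45° = 67.55°.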